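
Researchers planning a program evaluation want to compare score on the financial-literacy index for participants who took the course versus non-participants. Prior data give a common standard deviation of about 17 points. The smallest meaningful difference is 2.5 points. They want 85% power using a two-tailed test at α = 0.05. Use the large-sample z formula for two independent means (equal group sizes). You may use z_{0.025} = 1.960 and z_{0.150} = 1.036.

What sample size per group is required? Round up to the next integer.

n = 831 per group

n = (z_{α/2} + z_β)² · (σ₁² + σ₂²) / δ²
  = (1.960 + 1.036)² · (2·17² = 578) / 2.5²
  = 8.9760 · 578 / 6.25
  = 830.10
Round up → n = 831 per group.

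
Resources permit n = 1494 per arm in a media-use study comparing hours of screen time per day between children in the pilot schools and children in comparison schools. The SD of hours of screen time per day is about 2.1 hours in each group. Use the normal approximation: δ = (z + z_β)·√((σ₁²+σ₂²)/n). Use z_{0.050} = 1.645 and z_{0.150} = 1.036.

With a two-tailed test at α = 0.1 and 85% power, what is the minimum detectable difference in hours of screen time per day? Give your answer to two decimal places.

Minimum detectable difference ≈ 0.21 hours

δ = (z_{α/2} + z_β) · √((σ₁²+σ₂²)/n)
  = (1.645 + 1.036) · √(8.82/1494)
  = 2.681 · √0.0059
  = 2.681 · 0.0768
  = 0.2060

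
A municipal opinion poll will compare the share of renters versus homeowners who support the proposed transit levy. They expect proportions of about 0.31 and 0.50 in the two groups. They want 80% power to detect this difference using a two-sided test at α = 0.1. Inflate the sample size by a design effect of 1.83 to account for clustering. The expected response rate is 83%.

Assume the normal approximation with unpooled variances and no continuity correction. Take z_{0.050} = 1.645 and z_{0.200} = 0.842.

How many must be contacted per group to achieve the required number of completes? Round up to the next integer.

n = 176 per group

n = (z_{α/2} + z_β)² · [p₁(1−p₁) + p₂(1−p₂)] / (p₁ − p₂)²
  = (1.645 + 0.842)² · (0.31·0.69 + 0.50·0.50) / (-0.19)²
  = (2.487)² · (0.2139 + 0.2500) / 0.0361
  = 6.1852 · 0.4639 / 0.0361
  = 79.48
Design effect: 1.83 × 79.48 = 145.45.
Adjust for 83% response: 145.45 / 0.83 = 175.24.
Round up → n = 176 per group.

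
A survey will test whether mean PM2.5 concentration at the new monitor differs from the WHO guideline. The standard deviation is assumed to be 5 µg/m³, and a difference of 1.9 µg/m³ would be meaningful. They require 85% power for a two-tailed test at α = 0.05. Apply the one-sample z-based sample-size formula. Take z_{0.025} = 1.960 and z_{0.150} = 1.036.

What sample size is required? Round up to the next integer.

n = (z_{α/2} + z_β)² · σ² / δ²
  = (1.960 + 1.036)² · 5² / 1.9²
  = 8.9760 · 25 / 3.61
  = 62.16
Round up → n = 63.

n = 63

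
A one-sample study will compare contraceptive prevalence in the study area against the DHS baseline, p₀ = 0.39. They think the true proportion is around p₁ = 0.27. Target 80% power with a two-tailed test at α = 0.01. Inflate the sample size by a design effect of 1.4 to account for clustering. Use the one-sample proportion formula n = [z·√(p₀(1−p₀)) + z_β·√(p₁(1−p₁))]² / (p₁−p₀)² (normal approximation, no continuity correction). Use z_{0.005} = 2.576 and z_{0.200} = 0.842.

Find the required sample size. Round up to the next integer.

n = [z_{α/2}·√(p₀q₀) + z_β·√(p₁q₁)]² / (p₁ − p₀)²
  = [2.576·√(0.39·0.61) + 0.842·√(0.27·0.73)]² / (-0.12)²
  = [2.576·0.4877 + 0.842·0.4440]² / 0.0144
  = [1.6303]² / 0.0144
  = 184.57
Design effect: 1.4 × 184.57 = 258.39.
Round up → n = 259.

n = 259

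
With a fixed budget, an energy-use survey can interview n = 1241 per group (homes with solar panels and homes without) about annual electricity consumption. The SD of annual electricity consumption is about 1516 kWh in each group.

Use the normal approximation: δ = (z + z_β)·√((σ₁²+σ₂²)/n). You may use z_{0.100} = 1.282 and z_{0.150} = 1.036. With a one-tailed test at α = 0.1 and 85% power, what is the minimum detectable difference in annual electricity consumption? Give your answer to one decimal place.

δ = (z_α + z_β) · √((σ₁²+σ₂²)/n)
  = (1.282 + 1.036) · √(4596512/1241)
  = 2.318 · √3703.9
  = 2.318 · 60.8595
  = 141.0723

Minimum detectable difference ≈ 141.1 kWh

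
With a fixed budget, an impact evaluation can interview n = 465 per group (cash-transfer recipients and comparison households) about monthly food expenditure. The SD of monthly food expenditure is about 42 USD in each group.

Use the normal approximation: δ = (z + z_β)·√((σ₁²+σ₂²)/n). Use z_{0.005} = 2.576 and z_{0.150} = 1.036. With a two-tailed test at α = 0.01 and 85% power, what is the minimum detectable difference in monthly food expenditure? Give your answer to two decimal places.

δ = (z_{α/2} + z_β) · √((σ₁²+σ₂²)/n)
  = (2.576 + 1.036) · √(3528/465)
  = 3.612 · √7.5871
  = 3.612 · 2.7545
  = 9.9491

Minimum detectable difference ≈ 9.95 USD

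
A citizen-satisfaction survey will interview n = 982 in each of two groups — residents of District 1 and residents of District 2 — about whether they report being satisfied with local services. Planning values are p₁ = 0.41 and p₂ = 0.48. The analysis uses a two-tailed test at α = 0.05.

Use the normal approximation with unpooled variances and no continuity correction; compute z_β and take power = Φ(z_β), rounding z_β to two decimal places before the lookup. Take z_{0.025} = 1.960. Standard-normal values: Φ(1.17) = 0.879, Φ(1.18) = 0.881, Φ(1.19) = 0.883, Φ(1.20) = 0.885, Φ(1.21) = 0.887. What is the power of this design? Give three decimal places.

Power ≈ 0.879

z_β = |p₁−p₂|·√(n/[p₁q₁+p₂q₂]) − z_{α/2}
    = 0.07 · √(982/0.4915) − 1.960
    = 0.07 · 44.6986 − 1.960
    = 3.1289 − 1.960 = 1.1689 → 1.17
Power = Φ(1.17) = 0.879.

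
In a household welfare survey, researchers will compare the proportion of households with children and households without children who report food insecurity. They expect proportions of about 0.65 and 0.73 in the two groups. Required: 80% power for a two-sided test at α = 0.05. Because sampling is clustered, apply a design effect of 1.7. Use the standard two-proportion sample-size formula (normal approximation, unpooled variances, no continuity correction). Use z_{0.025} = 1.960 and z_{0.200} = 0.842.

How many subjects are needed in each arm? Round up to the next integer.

n = 886 per group

n = (z_{α/2} + z_β)² · [p₁(1−p₁) + p₂(1−p₂)] / (p₁ − p₂)²
  = (1.960 + 0.842)² · (0.65·0.35 + 0.73·0.27) / (-0.08)²
  = (2.802)² · (0.2275 + 0.1971) / 0.0064
  = 7.8512 · 0.4246 / 0.0064
  = 520.88
Design effect: 1.7 × 520.88 = 885.49.
Round up → n = 886 per group.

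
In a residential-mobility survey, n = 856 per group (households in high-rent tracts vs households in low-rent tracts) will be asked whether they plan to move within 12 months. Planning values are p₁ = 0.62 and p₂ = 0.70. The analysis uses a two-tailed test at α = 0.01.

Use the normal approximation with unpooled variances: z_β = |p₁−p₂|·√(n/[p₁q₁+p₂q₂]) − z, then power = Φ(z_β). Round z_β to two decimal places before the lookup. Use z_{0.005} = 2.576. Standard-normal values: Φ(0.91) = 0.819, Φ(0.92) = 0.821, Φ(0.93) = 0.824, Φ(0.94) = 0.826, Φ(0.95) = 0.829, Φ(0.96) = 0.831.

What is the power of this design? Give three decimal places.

Power ≈ 0.824

z_β = |p₁−p₂|·√(n/[p₁q₁+p₂q₂]) − z_{α/2}
    = 0.08 · √(856/0.4456) − 2.576
    = 0.08 · 43.8293 − 2.576
    = 3.5063 − 2.576 = 0.9303 → 0.93
Power = Φ(0.93) = 0.824.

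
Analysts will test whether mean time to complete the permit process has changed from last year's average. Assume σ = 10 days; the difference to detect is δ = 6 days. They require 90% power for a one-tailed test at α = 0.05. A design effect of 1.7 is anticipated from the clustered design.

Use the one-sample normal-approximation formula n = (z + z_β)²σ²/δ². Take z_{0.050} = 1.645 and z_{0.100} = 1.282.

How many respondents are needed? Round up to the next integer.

n = (z_α + z_β)² · σ² / δ²
  = (1.645 + 1.282)² · 10² / 6²
  = 8.5673 · 100 / 36
  = 23.80
Design effect: 1.7 × 23.80 = 40.46.
Round up → n = 41.

n = 41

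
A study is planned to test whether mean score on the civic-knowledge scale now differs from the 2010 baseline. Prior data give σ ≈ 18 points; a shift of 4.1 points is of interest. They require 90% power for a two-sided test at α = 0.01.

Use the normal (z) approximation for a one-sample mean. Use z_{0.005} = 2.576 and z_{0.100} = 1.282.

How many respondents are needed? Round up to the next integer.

n = 287

n = (z_{α/2} + z_β)² · σ² / δ²
  = (2.576 + 1.282)² · 18² / 4.1²
  = 14.8842 · 324 / 16.81
  = 286.88
Round up → n = 287.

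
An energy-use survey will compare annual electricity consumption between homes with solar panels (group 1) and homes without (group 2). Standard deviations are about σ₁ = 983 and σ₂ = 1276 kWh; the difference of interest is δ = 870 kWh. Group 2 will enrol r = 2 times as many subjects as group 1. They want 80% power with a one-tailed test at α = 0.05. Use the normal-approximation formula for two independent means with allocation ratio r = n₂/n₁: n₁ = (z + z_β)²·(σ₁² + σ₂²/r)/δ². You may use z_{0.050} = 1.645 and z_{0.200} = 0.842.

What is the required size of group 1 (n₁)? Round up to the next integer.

n₁ = 15

n₁ = (z_α + z_β)² · (σ₁² + σ₂²/r) / δ²
   = (1.645 + 0.842)² · (983² + 1276²/2) / 870²
   = 6.1852 · (966289 + 814088) / 756900
   = 6.1852 · 1780377 / 756900
   = 14.55
Round up → n₁ = 15; n₂ = r·n₁ = 2 × 15 = 30.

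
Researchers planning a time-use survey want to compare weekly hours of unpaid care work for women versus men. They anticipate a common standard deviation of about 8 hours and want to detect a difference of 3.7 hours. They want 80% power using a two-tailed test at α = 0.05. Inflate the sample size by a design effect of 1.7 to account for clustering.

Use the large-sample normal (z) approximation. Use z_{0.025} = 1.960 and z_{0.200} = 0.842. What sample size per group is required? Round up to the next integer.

n = (z_{α/2} + z_β)² · (σ₁² + σ₂²) / δ²
  = (1.960 + 0.842)² · (2·8² = 128) / 3.7²
  = 7.8512 · 128 / 13.69
  = 73.41
Design effect: 1.7 × 73.41 = 124.79.
Round up → n = 125 per group.

n = 125 per group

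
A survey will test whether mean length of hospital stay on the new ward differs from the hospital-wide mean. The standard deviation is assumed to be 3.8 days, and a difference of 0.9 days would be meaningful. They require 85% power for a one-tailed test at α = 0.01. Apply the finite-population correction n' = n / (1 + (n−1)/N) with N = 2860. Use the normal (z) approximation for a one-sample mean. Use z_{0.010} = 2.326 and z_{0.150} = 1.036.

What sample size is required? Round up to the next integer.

n = (z_α + z_β)² · σ² / δ²
  = (2.326 + 1.036)² · 3.8² / 0.9²
  = 11.3030 · 14.44 / 0.81
  = 201.50
Finite-population correction (N = 2860): 201.50 / (1 + (201.50 − 1)/2860) = 188.30.
Round up → n = 189.

n = 189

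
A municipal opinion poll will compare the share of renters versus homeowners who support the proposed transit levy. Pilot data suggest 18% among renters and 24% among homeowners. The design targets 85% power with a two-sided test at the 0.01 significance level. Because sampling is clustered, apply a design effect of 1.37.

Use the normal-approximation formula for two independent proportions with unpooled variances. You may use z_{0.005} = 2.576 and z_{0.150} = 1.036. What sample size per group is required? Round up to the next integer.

n = 1639 per group

n = (z_{α/2} + z_β)² · [p₁(1−p₁) + p₂(1−p₂)] / (p₁ − p₂)²
  = (2.576 + 1.036)² · (0.18·0.82 + 0.24·0.76) / (-0.06)²
  = (3.612)² · (0.1476 + 0.1824) / 0.0036
  = 13.0465 · 0.3300 / 0.0036
  = 1195.93
Design effect: 1.37 × 1195.93 = 1638.43.
Round up → n = 1639 per group.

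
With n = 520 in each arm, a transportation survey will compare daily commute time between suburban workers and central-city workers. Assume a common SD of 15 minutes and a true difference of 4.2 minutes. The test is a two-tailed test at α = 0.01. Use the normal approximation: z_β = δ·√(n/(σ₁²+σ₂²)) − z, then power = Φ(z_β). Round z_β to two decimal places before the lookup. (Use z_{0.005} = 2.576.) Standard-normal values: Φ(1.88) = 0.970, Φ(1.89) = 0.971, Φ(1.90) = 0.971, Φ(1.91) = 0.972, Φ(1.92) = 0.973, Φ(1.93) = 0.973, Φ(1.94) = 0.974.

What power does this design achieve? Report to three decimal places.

Power ≈ 0.974

z_β = δ·√(n/(σ₁²+σ₂²)) − z_{α/2}
    = 4.2 · √(520/450) − 2.576
    = 4.2 · 1.07497 − 2.576
    = 4.5149 − 2.576 = 1.9389 → 1.94
Power = Φ(1.94) = 0.974.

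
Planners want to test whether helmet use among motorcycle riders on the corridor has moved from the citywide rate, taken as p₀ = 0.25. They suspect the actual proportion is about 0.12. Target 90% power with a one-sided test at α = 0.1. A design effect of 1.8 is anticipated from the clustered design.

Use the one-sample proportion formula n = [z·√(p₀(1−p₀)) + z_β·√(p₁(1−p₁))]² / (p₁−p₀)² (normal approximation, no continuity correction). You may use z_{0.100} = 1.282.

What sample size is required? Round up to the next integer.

n = [z_α·√(p₀q₀) + z_β·√(p₁q₁)]² / (p₁ − p₀)²
  = [1.282·√(0.25·0.75) + 1.282·√(0.12·0.88)]² / (-0.13)²
  = [1.282·0.4330 + 1.282·0.3250]² / 0.0169
  = [0.9717]² / 0.0169
  = 55.87
Design effect: 1.8 × 55.87 = 100.57.
Round up → n = 101.

n = 101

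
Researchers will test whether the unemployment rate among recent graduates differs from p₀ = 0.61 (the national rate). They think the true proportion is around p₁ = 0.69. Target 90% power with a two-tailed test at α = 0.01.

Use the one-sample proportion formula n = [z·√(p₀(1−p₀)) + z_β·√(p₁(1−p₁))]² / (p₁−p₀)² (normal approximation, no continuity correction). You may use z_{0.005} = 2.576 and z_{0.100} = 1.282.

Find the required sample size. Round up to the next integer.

n = [z_{α/2}·√(p₀q₀) + z_β·√(p₁q₁)]² / (p₁ − p₀)²
  = [2.576·√(0.61·0.39) + 1.282·√(0.69·0.31)]² / (0.08)²
  = [2.576·0.4877 + 1.282·0.4625]² / 0.0064
  = [1.8494]² / 0.0064
  = 534.40
Round up → n = 535.

n = 535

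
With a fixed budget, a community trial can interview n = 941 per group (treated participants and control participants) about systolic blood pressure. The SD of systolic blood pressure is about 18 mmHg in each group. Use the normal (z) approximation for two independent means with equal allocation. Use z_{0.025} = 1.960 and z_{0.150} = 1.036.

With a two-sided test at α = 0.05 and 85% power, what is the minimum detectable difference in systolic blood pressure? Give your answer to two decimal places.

δ = (z_{α/2} + z_β) · √((σ₁²+σ₂²)/n)
  = (1.960 + 1.036) · √(648/941)
  = 2.996 · √0.68863
  = 2.996 · 0.8298
  = 2.4862

Minimum detectable difference ≈ 2.49 mmHg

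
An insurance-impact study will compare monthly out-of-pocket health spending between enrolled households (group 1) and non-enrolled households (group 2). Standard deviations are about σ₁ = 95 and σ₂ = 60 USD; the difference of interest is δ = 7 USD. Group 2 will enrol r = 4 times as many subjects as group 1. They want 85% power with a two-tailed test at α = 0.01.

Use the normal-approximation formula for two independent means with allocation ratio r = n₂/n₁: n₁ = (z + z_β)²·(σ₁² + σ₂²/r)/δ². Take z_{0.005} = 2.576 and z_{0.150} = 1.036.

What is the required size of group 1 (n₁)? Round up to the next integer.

n₁ = (z_{α/2} + z_β)² · (σ₁² + σ₂²/r) / δ²
   = (2.576 + 1.036)² · (95² + 60²/4) / 7²
   = 13.0465 · (9025 + 900) / 49
   = 13.0465 · 9925 / 49
   = 2642.59
Round up → n₁ = 2643; n₂ = r·n₁ = 4 × 2643 = 10572.

n₁ = 2643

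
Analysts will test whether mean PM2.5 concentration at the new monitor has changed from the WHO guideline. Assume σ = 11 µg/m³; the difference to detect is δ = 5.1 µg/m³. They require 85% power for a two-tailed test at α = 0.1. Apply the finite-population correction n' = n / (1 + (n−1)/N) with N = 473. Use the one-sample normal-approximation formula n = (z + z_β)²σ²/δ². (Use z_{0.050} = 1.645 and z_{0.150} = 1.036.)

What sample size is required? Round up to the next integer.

n = 32

n = (z_{α/2} + z_β)² · σ² / δ²
  = (1.645 + 1.036)² · 11² / 5.1²
  = 7.1878 · 121 / 26.01
  = 33.44
Finite-population correction (N = 473): 33.44 / (1 + (33.44 − 1)/473) = 31.29.
Round up → n = 32.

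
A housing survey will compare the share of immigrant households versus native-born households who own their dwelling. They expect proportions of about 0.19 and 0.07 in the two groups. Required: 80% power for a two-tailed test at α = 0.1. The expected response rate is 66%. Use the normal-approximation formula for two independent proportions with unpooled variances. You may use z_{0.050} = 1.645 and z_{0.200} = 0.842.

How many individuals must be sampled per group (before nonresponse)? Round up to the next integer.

n = (z_{α/2} + z_β)² · [p₁(1−p₁) + p₂(1−p₂)] / (p₁ − p₂)²
  = (1.645 + 0.842)² · (0.19·0.81 + 0.07·0.93) / (0.12)²
  = (2.487)² · (0.1539 + 0.0651) / 0.0144
  = 6.1852 · 0.2190 / 0.0144
  = 94.07
Adjust for 66% response: 94.07 / 0.66 = 142.52.
Round up → n = 143 per group.

n = 143 per group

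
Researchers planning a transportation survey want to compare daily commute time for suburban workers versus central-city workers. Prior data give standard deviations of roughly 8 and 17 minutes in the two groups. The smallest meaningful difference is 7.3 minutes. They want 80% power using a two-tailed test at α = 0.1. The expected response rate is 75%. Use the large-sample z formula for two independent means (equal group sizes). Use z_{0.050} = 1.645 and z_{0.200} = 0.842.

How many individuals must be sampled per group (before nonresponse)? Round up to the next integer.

n = (z_{α/2} + z_β)² · (σ₁² + σ₂²) / δ²
  = (1.645 + 0.842)² · (8² + 17² = 353) / 7.3²
  = 6.1852 · 353 / 53.29
  = 40.97
Adjust for 75% response: 40.97 / 0.75 = 54.63.
Round up → n = 55 per group.

n = 55 per group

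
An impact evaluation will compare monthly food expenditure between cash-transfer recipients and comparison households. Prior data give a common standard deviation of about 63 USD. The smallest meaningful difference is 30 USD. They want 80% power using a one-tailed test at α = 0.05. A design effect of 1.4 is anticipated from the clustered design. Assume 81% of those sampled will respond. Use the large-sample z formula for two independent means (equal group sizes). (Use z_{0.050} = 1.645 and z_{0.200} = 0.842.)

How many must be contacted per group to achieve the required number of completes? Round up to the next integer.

n = (z_α + z_β)² · (σ₁² + σ₂²) / δ²
  = (1.645 + 0.842)² · (2·63² = 7938) / 30²
  = 6.1852 · 7938 / 900
  = 54.55
Design effect: 1.4 × 54.55 = 76.37.
Adjust for 81% response: 76.37 / 0.81 = 94.29.
Round up → n = 95 per group.

n = 95 per group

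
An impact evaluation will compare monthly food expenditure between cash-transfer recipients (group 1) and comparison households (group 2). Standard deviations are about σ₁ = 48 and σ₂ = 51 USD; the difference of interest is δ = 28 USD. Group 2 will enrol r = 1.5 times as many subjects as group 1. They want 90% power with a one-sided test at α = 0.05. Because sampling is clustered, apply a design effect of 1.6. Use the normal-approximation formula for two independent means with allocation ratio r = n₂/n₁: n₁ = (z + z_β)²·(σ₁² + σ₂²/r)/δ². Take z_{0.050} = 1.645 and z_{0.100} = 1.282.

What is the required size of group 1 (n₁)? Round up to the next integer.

n₁ = (z_α + z_β)² · (σ₁² + σ₂²/r) / δ²
   = (1.645 + 1.282)² · (48² + 51²/1.5) / 28²
   = 8.5673 · (2304 + 1734) / 784
   = 8.5673 · 4038 / 784
   = 44.13
Design effect: 1.6 × 44.13 = 70.60.
Round up → n₁ = 71; n₂ = r·n₁ = 1.5 × 71 = 107.

n₁ = 71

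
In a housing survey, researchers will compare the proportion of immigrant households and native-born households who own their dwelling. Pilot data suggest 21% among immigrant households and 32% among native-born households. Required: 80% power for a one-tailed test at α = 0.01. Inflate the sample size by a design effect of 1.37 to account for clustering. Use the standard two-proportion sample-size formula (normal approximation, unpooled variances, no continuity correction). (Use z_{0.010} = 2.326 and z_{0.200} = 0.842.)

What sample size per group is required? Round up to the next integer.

n = 436 per group

n = (z_α + z_β)² · [p₁(1−p₁) + p₂(1−p₂)] / (p₁ − p₂)²
  = (2.326 + 0.842)² · (0.21·0.79 + 0.32·0.68) / (-0.11)²
  = (3.168)² · (0.1659 + 0.2176) / 0.0121
  = 10.0362 · 0.3835 / 0.0121
  = 318.09
Design effect: 1.37 × 318.09 = 435.78.
Round up → n = 436 per group.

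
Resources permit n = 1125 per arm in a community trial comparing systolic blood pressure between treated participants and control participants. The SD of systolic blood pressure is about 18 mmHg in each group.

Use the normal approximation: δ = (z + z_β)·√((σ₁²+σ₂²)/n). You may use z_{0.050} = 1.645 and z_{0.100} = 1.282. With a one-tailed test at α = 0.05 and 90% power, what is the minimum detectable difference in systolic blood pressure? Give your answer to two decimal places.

Minimum detectable difference ≈ 2.22 mmHg

δ = (z_α + z_β) · √((σ₁²+σ₂²)/n)
  = (1.645 + 1.282) · √(648/1125)
  = 2.927 · √0.576
  = 2.927 · 0.7589
  = 2.2214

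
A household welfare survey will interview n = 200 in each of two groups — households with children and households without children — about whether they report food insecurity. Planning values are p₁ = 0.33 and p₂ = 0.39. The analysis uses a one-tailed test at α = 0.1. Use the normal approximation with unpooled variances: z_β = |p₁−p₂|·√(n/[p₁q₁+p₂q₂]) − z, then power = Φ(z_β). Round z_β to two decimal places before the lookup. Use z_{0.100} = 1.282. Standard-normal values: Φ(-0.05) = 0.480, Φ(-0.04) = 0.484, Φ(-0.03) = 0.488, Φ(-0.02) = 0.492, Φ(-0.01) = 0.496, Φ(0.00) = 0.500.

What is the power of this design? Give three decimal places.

Power ≈ 0.488

z_β = |p₁−p₂|·√(n/[p₁q₁+p₂q₂]) − z_α
    = 0.06 · √(200/0.4590) − 1.282
    = 0.06 · 20.8741 − 1.282
    = 1.2524 − 1.282 = -0.0296 → -0.03
Power = Φ(-0.03) = 0.488.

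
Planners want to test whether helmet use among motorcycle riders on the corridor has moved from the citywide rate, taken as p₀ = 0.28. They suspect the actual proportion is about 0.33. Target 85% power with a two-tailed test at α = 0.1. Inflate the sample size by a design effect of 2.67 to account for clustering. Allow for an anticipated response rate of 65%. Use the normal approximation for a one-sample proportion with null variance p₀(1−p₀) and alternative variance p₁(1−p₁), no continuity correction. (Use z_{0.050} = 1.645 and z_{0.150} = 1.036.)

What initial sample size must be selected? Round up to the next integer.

n = [z_{α/2}·√(p₀q₀) + z_β·√(p₁q₁)]² / (p₁ − p₀)²
  = [1.645·√(0.28·0.72) + 1.036·√(0.33·0.67)]² / (0.05)²
  = [1.645·0.4490 + 1.036·0.4702]² / 0.0025
  = [1.2257]² / 0.0025
  = 600.98
Design effect: 2.67 × 600.98 = 1604.61.
Adjust for 65% response: 1604.61 / 0.65 = 2468.64.
Round up → n = 2469.

n = 2469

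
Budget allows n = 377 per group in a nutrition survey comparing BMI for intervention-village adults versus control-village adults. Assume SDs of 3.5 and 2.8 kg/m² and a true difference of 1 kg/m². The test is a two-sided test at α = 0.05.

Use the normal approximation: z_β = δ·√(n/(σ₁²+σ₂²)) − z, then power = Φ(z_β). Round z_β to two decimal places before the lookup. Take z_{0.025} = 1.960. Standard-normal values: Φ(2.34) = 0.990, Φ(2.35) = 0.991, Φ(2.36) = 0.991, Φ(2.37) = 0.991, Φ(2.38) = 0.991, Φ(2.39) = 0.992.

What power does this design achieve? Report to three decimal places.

Power ≈ 0.991

z_β = δ·√(n/(σ₁²+σ₂²)) − z_{α/2}
    = 1 · √(377/20.09) − 1.960
    = 1 · 4.33192 − 1.960
    = 4.3319 − 1.960 = 2.3719 → 2.37
Power = Φ(2.37) = 0.991.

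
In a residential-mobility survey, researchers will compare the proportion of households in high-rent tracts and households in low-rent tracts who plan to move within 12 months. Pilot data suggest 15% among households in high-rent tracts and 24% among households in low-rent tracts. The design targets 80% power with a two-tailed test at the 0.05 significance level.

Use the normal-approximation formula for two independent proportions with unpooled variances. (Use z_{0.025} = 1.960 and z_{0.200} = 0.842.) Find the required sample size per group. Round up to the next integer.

n = (z_{α/2} + z_β)² · [p₁(1−p₁) + p₂(1−p₂)] / (p₁ − p₂)²
  = (1.960 + 0.842)² · (0.15·0.85 + 0.24·0.76) / (-0.09)²
  = (2.802)² · (0.1275 + 0.1824) / 0.0081
  = 7.8512 · 0.3099 / 0.0081
  = 300.38
Round up → n = 301 per group.

n = 301 per group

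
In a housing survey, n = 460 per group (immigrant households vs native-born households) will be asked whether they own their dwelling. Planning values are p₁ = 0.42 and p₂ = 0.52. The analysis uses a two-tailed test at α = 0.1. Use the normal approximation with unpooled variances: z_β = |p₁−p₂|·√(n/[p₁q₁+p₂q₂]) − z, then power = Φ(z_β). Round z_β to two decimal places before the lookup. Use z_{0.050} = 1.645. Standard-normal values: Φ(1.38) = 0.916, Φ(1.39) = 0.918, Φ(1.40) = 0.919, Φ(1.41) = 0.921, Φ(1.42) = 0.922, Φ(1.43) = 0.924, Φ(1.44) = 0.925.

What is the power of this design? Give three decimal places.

Power ≈ 0.921

z_β = |p₁−p₂|·√(n/[p₁q₁+p₂q₂]) − z_{α/2}
    = 0.10 · √(460/0.4932) − 1.645
    = 0.10 · 30.5399 − 1.645
    = 3.0540 − 1.645 = 1.4090 → 1.41
Power = Φ(1.41) = 0.921.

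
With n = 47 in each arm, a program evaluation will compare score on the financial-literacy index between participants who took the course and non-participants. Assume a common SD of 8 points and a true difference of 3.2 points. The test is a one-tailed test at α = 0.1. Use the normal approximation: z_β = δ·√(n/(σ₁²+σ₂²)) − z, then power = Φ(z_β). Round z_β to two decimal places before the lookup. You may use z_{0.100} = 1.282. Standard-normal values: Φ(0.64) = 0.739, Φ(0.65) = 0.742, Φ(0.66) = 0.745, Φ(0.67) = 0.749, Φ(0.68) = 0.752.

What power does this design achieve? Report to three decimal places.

z_β = δ·√(n/(σ₁²+σ₂²)) − z_α
    = 3.2 · √(47/128) − 1.282
    = 3.2 · 0.60596 − 1.282
    = 1.9391 − 1.282 = 0.6571 → 0.66
Power = Φ(0.66) = 0.745.

Power ≈ 0.745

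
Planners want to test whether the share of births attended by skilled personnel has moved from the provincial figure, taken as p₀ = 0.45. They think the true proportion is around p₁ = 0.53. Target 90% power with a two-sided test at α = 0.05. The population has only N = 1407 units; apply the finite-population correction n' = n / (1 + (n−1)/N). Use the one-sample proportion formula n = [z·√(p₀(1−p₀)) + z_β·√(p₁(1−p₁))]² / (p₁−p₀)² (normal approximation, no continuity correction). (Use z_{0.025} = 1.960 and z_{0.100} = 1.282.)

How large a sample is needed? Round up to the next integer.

n = 317

n = [z_{α/2}·√(p₀q₀) + z_β·√(p₁q₁)]² / (p₁ − p₀)²
  = [1.960·√(0.45·0.55) + 1.282·√(0.53·0.47)]² / (0.08)²
  = [1.960·0.4975 + 1.282·0.4991]² / 0.0064
  = [1.6149]² / 0.0064
  = 407.50
Finite-population correction (N = 1407): 407.50 / (1 + (407.50 − 1)/1407) = 316.16.
Round up → n = 317.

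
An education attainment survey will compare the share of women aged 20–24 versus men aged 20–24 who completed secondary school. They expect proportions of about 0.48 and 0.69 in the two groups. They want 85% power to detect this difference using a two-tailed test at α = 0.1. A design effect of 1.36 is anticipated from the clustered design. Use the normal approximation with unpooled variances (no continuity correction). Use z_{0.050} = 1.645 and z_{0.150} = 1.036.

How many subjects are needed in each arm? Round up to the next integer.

n = 103 per group

n = (z_{α/2} + z_β)² · [p₁(1−p₁) + p₂(1−p₂)] / (p₁ − p₂)²
  = (1.645 + 1.036)² · (0.48·0.52 + 0.69·0.31) / (-0.21)²
  = (2.681)² · (0.2496 + 0.2139) / 0.0441
  = 7.1878 · 0.4635 / 0.0441
  = 75.54
Design effect: 1.36 × 75.54 = 102.74.
Round up → n = 103 per group.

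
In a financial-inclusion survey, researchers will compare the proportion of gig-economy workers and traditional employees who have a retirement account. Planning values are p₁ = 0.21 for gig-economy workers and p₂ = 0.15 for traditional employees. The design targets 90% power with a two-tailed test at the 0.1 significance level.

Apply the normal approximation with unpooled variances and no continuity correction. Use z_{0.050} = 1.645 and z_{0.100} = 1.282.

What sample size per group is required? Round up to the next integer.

n = (z_{α/2} + z_β)² · [p₁(1−p₁) + p₂(1−p₂)] / (p₁ − p₂)²
  = (1.645 + 1.282)² · (0.21·0.79 + 0.15·0.85) / (0.06)²
  = (2.927)² · (0.1659 + 0.1275) / 0.0036
  = 8.5673 · 0.2934 / 0.0036
  = 698.24
Round up → n = 699 per group.

n = 699 per group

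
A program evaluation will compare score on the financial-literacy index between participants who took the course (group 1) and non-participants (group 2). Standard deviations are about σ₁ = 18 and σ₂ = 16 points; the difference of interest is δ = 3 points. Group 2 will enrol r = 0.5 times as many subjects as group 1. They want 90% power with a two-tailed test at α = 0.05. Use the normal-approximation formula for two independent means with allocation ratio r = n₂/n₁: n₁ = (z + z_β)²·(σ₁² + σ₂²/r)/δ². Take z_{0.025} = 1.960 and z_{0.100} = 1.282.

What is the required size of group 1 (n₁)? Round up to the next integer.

n₁ = (z_{α/2} + z_β)² · (σ₁² + σ₂²/r) / δ²
   = (1.960 + 1.282)² · (18² + 16²/0.5) / 3²
   = 10.5106 · (324 + 512) / 9
   = 10.5106 · 836 / 9
   = 976.31
Round up → n₁ = 977; n₂ = r·n₁ = 0.5 × 977 = 489.

n₁ = 977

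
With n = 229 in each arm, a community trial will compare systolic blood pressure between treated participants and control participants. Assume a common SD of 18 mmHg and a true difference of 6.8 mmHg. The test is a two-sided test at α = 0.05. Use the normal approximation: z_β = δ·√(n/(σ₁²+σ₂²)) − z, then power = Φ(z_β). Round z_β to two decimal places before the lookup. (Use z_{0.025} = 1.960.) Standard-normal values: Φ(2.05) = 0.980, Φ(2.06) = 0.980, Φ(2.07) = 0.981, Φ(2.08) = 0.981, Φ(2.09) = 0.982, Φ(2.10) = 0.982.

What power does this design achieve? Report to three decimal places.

Power ≈ 0.981

z_β = δ·√(n/(σ₁²+σ₂²)) − z_{α/2}
    = 6.8 · √(229/648) − 1.960
    = 6.8 · 0.59447 − 1.960
    = 4.0424 − 1.960 = 2.0824 → 2.08
Power = Φ(2.08) = 0.981.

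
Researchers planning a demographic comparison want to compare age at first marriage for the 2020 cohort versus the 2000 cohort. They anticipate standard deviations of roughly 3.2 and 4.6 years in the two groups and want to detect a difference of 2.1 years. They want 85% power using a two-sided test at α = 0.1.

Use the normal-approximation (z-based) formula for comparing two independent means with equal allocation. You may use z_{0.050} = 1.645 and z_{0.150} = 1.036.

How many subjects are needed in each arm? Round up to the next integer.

n = (z_{α/2} + z_β)² · (σ₁² + σ₂²) / δ²
  = (1.645 + 1.036)² · (3.2² + 4.6² = 31.4) / 2.1²
  = 7.1878 · 31.4 / 4.41
  = 51.18
Round up → n = 52 per group.

n = 52 per group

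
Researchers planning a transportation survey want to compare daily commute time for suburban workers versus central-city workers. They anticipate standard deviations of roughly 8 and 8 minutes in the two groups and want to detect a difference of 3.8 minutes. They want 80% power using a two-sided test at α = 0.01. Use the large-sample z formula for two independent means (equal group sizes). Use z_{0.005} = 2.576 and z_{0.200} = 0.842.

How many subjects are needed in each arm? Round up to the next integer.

n = 104 per group

n = (z_{α/2} + z_β)² · (σ₁² + σ₂²) / δ²
  = (2.576 + 0.842)² · (8² + 8² = 128) / 3.8²
  = 11.6827 · 128 / 14.44
  = 103.56
Round up → n = 104 per group.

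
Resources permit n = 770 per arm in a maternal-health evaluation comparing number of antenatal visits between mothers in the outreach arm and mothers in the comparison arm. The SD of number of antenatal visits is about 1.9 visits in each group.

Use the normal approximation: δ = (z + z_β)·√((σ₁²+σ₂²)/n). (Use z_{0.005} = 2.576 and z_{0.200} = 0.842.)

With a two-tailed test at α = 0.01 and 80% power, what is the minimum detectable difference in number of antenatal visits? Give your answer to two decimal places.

Minimum detectable difference ≈ 0.33 visits

δ = (z_{α/2} + z_β) · √((σ₁²+σ₂²)/n)
  = (2.576 + 0.842) · √(7.22/770)
  = 3.418 · √0.00938
  = 3.418 · 0.0968
  = 0.3310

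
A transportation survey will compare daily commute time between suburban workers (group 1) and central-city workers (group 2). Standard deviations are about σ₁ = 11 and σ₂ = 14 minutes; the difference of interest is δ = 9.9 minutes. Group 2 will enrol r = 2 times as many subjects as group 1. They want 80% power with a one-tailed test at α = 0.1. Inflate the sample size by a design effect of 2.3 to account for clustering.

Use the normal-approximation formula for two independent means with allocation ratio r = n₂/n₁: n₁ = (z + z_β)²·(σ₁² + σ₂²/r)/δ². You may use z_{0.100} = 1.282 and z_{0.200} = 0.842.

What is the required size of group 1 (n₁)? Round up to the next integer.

n₁ = 24

n₁ = (z_α + z_β)² · (σ₁² + σ₂²/r) / δ²
   = (1.282 + 0.842)² · (11² + 14²/2) / 9.9²
   = 4.5114 · (121 + 98) / 98.01
   = 4.5114 · 219 / 98.01
   = 10.08
Design effect: 2.3 × 10.08 = 23.19.
Round up → n₁ = 24; n₂ = r·n₁ = 2 × 24 = 48.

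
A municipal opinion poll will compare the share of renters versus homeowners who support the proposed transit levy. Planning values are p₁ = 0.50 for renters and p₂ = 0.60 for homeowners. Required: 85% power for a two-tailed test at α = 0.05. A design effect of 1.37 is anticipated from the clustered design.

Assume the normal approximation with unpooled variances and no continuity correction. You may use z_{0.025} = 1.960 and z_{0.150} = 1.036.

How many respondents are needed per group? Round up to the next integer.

n = 603 per group

n = (z_{α/2} + z_β)² · [p₁(1−p₁) + p₂(1−p₂)] / (p₁ − p₂)²
  = (1.960 + 1.036)² · (0.50·0.50 + 0.60·0.40) / (-0.10)²
  = (2.996)² · (0.2500 + 0.2400) / 0.0100
  = 8.9760 · 0.4900 / 0.0100
  = 439.82
Design effect: 1.37 × 439.82 = 602.56.
Round up → n = 603 per group.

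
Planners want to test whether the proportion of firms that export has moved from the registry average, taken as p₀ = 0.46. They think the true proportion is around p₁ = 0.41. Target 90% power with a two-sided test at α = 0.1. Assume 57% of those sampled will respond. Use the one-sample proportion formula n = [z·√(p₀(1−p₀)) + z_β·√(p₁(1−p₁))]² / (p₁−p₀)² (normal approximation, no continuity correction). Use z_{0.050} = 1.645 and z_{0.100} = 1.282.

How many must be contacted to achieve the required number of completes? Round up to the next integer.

n = [z_{α/2}·√(p₀q₀) + z_β·√(p₁q₁)]² / (p₁ − p₀)²
  = [1.645·√(0.46·0.54) + 1.282·√(0.41·0.59)]² / (-0.05)²
  = [1.645·0.4984 + 1.282·0.4918]² / 0.0025
  = [1.4504]² / 0.0025
  = 841.46
Adjust for 57% response: 841.46 / 0.57 = 1476.24.
Round up → n = 1477.

n = 1477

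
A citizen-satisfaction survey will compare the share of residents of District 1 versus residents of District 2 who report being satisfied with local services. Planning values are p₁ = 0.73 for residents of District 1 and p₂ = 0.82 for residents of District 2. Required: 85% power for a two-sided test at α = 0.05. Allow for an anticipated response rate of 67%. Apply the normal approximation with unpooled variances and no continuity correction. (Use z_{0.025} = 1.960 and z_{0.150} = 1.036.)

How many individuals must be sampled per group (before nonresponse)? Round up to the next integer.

n = 571 per group

n = (z_{α/2} + z_β)² · [p₁(1−p₁) + p₂(1−p₂)] / (p₁ − p₂)²
  = (1.960 + 1.036)² · (0.73·0.27 + 0.82·0.18) / (-0.09)²
  = (2.996)² · (0.1971 + 0.1476) / 0.0081
  = 8.9760 · 0.3447 / 0.0081
  = 381.98
Adjust for 67% response: 381.98 / 0.67 = 570.12.
Round up → n = 571 per group.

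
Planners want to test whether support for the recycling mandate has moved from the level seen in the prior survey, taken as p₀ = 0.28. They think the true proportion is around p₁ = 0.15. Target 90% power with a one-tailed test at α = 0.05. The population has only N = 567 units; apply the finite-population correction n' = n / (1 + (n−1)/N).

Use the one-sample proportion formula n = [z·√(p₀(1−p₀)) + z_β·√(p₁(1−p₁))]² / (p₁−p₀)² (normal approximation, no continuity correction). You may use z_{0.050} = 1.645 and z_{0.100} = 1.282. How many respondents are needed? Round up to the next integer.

n = [z_α·√(p₀q₀) + z_β·√(p₁q₁)]² / (p₁ − p₀)²
  = [1.645·√(0.28·0.72) + 1.282·√(0.15·0.85)]² / (-0.13)²
  = [1.645·0.4490 + 1.282·0.3571]² / 0.0169
  = [1.1964]² / 0.0169
  = 84.69
Finite-population correction (N = 567): 84.69 / (1 + (84.69 − 1)/567) = 73.80.
Round up → n = 74.

n = 74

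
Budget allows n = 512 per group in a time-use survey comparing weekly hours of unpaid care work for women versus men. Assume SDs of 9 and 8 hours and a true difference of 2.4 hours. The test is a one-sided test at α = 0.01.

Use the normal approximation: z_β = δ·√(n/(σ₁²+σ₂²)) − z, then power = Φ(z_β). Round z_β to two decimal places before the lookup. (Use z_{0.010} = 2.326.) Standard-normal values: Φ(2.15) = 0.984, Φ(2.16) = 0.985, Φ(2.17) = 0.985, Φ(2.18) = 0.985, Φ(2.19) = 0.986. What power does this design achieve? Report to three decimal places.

z_β = δ·√(n/(σ₁²+σ₂²)) − z_α
    = 2.4 · √(512/145) − 2.326
    = 2.4 · 1.87910 − 2.326
    = 4.5099 − 2.326 = 2.1839 → 2.18
Power = Φ(2.18) = 0.985.

Power ≈ 0.985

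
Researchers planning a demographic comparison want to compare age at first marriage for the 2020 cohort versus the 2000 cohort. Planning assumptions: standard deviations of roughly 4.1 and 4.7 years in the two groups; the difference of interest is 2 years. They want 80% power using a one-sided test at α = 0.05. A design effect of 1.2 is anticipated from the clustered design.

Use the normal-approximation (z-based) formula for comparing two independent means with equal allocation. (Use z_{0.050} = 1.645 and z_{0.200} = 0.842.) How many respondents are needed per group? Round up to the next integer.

n = 73 per group

n = (z_α + z_β)² · (σ₁² + σ₂²) / δ²
  = (1.645 + 0.842)² · (4.1² + 4.7² = 38.9) / 2²
  = 6.1852 · 38.9 / 4
  = 60.15
Design effect: 1.2 × 60.15 = 72.18.
Round up → n = 73 per group.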